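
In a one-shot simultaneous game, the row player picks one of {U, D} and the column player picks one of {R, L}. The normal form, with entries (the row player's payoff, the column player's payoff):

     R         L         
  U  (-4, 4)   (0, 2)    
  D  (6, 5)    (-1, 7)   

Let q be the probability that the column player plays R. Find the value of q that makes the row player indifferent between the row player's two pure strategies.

q = 1/11

Set the row player's expected payoff from U equal to that from D:
  the row player's payoff to U: q·(-4) + (1−q)·0 = -4q
  the row player's payoff to D: q·6 + (1−q)·(-1) = 7q - 1
  -4q = 7q - 1  ⇒  -11q = -1  ⇒  q = 1/11.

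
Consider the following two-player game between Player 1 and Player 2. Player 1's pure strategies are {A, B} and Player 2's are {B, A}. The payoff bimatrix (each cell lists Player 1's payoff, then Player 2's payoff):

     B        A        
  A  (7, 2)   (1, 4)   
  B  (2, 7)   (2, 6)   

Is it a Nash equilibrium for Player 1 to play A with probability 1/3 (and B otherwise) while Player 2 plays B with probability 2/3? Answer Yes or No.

Given Player 2's mix q = 2/3, Player 1's payoff from A is 5 but from B is 2. Player 1 strictly prefers A, so Player 1 would not mix.
So the proposed profile is not a Nash equilibrium.

No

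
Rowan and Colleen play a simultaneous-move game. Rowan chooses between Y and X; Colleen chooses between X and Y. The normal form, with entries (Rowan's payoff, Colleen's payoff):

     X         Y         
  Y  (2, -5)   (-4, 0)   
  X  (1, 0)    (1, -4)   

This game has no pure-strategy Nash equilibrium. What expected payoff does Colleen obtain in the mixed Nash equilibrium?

For Colleen to be willing to mix, Colleen must be indifferent between X and Y, which pins down Rowan's mix.
  Colleen's payoff to X: p·(-5) + (1−p)·0 = -5p
  Colleen's payoff to Y: p·0 + (1−p)·(-4) = 4p - 4
  -5p = 4p - 4  ⇒  -9p = -4  ⇒  p = 4/9.
At equilibrium Colleen is indifferent across columns, so Colleen's payoff equals the payoff from X: (4/9)·(-5) + (5/9)·0 = -20/9.

-20/9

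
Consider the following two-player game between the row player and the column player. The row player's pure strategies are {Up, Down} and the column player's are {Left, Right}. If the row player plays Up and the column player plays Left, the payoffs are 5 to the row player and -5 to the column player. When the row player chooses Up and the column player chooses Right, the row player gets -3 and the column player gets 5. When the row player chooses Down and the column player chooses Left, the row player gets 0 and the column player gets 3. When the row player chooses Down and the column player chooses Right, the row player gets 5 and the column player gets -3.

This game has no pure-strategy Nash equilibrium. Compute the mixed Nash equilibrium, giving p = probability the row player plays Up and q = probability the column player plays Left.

p = 3/8, q = 8/13

Set the column player's expected payoff from Left equal to that from Right:
  the column player's payoff from Left: p·(-5) + (1−p)·3 = -8p + 3
  the column player's payoff from Right: p·5 + (1−p)·(-3) = 8p - 3
  -8p + 3 = 8p - 3  ⇒  -16p = -6  ⇒  p = 3/8.
In a mixed equilibrium the row player is indifferent between Up and Down; this condition fixes q.
  the row player's payoff to Up: q·5 + (1−q)·(-3) = 8q - 3
  the row player's payoff to Down: q·0 + (1−q)·5 = -5q + 5
  8q - 3 = -5q + 5  ⇒  13q = 8  ⇒  q = 8/13.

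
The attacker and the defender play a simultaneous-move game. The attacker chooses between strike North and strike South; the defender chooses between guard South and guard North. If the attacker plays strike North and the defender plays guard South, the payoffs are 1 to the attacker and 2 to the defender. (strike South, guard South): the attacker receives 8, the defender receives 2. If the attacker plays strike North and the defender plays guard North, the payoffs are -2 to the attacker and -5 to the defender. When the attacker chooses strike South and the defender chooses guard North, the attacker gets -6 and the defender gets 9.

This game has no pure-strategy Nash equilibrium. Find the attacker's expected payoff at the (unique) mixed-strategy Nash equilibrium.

Set the attacker's expected payoff from strike North equal to that from strike South:
  the attacker's expected payoff from strike North: q·1 + (1−q)·(-2) = 3q - 2
  the attacker's expected payoff from strike South: q·8 + (1−q)·(-6) = 14q - 6
  3q - 2 = 14q - 6  ⇒  -11q = -4  ⇒  q = 4/11.
At equilibrium the attacker is indifferent across rows, so the attacker's payoff equals the payoff from strike North: (4/11)·1 + (7/11)·(-2) = -10/11.

-10/11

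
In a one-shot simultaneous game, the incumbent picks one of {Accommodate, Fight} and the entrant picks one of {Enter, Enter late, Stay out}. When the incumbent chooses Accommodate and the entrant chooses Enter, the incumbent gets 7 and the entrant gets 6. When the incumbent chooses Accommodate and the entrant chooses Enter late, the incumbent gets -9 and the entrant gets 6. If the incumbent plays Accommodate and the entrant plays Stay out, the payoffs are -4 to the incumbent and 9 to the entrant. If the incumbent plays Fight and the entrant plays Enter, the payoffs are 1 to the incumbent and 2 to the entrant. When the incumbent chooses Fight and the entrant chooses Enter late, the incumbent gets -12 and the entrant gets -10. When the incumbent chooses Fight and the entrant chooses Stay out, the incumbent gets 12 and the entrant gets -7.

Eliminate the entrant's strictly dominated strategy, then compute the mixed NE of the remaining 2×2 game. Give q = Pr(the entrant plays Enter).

q = 8/11

The entrant's strategy Enter late is strictly dominated by Stay out: 9 > 6 and -7 > -10. Eliminate Enter late.
The entrant's mix must leave the incumbent indifferent between Accommodate and Fight.
  the incumbent's payoff to Accommodate: q·7 + (1−q)·(-4) = 11q - 4
  the incumbent's payoff to Fight: q·1 + (1−q)·12 = -11q + 12
  11q - 4 = -11q + 12  ⇒  22q = 16  ⇒  q = 8/11.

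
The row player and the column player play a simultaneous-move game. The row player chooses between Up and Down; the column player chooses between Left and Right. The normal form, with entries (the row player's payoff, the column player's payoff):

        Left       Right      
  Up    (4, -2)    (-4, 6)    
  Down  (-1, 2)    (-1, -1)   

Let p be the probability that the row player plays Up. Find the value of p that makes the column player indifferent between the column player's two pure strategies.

The column player's indifference between Left and Right determines the row player's mixing probability p:
  the column player's payoff from Left: p·(-2) + (1−p)·2 = -4p + 2
  the column player's payoff from Right: p·6 + (1−p)·(-1) = 7p - 1
  -4p + 2 = 7p - 1  ⇒  -11p = -3  ⇒  p = 3/11.

p = 3/11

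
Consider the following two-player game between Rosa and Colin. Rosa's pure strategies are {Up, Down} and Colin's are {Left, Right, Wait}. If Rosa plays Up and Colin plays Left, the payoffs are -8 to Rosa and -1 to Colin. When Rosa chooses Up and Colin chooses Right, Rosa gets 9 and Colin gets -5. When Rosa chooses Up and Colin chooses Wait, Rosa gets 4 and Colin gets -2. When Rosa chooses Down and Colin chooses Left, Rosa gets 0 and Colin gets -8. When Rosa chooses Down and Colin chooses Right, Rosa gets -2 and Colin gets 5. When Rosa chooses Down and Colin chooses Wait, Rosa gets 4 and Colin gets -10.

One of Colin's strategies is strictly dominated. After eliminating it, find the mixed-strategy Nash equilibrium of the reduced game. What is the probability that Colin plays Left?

Colin's strategy Wait is strictly dominated by Left: -1 > -2 and -8 > -10. Eliminate Wait.
Rosa's indifference between Up and Down determines Colin's mixing probability q:
  Rosa's payoff to Up: q·(-8) + (1−q)·9 = -17q + 9
  Rosa's payoff to Down: q·0 + (1−q)·(-2) = 2q - 2
  -17q + 9 = 2q - 2  ⇒  -19q = -11  ⇒  q = 11/19.

q = 11/19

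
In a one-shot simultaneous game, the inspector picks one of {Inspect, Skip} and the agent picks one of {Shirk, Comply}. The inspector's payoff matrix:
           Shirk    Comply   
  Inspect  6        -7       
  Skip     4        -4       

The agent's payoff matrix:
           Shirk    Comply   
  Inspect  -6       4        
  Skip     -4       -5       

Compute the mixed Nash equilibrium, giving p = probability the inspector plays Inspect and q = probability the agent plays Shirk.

In a mixed equilibrium the agent is indifferent between Shirk and Comply; this condition fixes p.
  the agent's payoff from Shirk: p·(-6) + (1−p)·(-4) = -2p - 4
  the agent's payoff from Comply: p·4 + (1−p)·(-5) = 9p - 5
  -2p - 4 = 9p - 5  ⇒  -11p = -1  ⇒  p = 1/11.
The agent's mix must leave the inspector indifferent between Inspect and Skip.
  the inspector's payoff to Inspect: q·6 + (1−q)·(-7) = 13q - 7
  the inspector's payoff to Skip: q·4 + (1−q)·(-4) = 8q - 4
  13q - 7 = 8q - 4  ⇒  5q = 3  ⇒  q = 3/5.

p = 1/11, q = 3/5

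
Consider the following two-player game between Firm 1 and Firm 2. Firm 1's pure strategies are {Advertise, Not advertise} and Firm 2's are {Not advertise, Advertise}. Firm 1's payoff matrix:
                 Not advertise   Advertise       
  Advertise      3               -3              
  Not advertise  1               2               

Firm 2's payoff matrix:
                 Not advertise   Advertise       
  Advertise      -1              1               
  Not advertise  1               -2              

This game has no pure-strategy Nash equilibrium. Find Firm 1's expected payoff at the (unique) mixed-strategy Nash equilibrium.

9/7

Firm 2's mix must leave Firm 1 indifferent between Advertise and Not advertise.
  Firm 1's payoff to Advertise: q·3 + (1−q)·(-3) = 6q - 3
  Firm 1's payoff to Not advertise: q·1 + (1−q)·2 = -q + 2
  6q - 3 = -q + 2  ⇒  7q = 5  ⇒  q = 5/7.
At equilibrium Firm 1 is indifferent across rows, so Firm 1's payoff equals the payoff from Advertise: (5/7)·3 + (2/7)·(-3) = 9/7.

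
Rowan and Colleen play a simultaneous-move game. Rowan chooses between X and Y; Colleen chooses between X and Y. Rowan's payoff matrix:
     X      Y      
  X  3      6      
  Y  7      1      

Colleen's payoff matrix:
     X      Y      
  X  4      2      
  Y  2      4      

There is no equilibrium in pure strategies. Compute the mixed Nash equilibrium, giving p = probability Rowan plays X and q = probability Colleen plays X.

Set Colleen's expected payoff from X equal to that from Y:
  Colleen's expected payoff from X: p·4 + (1−p)·2 = 2p + 2
  Colleen's expected payoff from Y: p·2 + (1−p)·4 = -2p + 4
  2p + 2 = -2p + 4  ⇒  4p = 2  ⇒  p = 1/2.
Rowan's indifference between X and Y determines Colleen's mixing probability q:
  Rowan's payoff from X: q·3 + (1−q)·6 = -3q + 6
  Rowan's payoff from Y: q·7 + (1−q)·1 = 6q + 1
  -3q + 6 = 6q + 1  ⇒  -9q = -5  ⇒  q = 5/9.

p = 1/2, q = 5/9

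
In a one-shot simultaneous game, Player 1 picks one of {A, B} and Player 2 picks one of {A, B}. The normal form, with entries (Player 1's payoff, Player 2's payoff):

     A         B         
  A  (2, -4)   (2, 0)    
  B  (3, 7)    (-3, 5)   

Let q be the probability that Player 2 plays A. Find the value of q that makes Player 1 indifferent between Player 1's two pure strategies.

q = 5/6

Player 2's mix must leave Player 1 indifferent between A and B.
  Player 1's payoff to A: q·2 + (1−q)·2 = 2
  Player 1's payoff to B: q·3 + (1−q)·(-3) = 6q - 3
  2 = 6q - 3  ⇒  -6q = -5  ⇒  q = 5/6.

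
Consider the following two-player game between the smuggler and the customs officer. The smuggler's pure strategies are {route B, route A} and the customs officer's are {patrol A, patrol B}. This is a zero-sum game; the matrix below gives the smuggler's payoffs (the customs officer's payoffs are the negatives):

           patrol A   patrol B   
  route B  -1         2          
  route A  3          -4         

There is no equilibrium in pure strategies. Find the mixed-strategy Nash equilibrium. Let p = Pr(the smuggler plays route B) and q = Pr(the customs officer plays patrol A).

The customs officer's indifference between patrol A and patrol B determines the smuggler's mixing probability p:
  the customs officer's payoff to patrol A: p·1 + (1−p)·(-3) = 4p - 3
  the customs officer's payoff to patrol B: p·(-2) + (1−p)·4 = -6p + 4
  4p - 3 = -6p + 4  ⇒  10p = 7  ⇒  p = 7/10.
For the smuggler to be willing to mix, the smuggler must be indifferent between route B and route A, which pins down the customs officer's mix.
  the smuggler's payoff from route B: q·(-1) + (1−q)·2 = -3q + 2
  the smuggler's payoff from route A: q·3 + (1−q)·(-4) = 7q - 4
  -3q + 2 = 7q - 4  ⇒  -10q = -6  ⇒  q = 3/5.

p = 7/10, q = 3/5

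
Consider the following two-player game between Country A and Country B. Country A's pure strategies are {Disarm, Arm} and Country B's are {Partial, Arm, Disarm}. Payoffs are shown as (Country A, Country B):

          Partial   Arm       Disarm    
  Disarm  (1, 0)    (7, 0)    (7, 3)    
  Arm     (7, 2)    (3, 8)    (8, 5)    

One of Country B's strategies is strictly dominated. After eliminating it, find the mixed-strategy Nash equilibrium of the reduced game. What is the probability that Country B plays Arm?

Country B's strategy Partial is strictly dominated by Disarm: 3 > 0 and 5 > 2. Eliminate Partial.
In a mixed equilibrium Country A is indifferent between Disarm and Arm; this condition fixes q.
  Country A's payoff to Disarm: q·7 + (1−q)·7 = 7
  Country A's payoff to Arm: q·3 + (1−q)·8 = -5q + 8
  7 = -5q + 8  ⇒  5q = 1  ⇒  q = 1/5.

q = 1/5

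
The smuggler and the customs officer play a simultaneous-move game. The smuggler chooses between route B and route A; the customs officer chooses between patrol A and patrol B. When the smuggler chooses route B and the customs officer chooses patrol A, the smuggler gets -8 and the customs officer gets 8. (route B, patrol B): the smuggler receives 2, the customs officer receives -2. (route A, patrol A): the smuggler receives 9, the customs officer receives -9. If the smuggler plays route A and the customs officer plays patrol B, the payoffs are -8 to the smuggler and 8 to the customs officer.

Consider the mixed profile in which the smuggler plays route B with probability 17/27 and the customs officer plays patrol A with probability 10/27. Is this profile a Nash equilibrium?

Yes

Check the customs officer's indifference given the smuggler's mix p = 17/27:
  payoff from patrol A = 46/27; payoff from patrol B = 46/27 — equal.
Check the smuggler's indifference given the customs officer's mix q = 10/27:
  payoff from route B = -46/27; payoff from route A = -46/27 — equal.
Both players are indifferent, so neither can profitably deviate.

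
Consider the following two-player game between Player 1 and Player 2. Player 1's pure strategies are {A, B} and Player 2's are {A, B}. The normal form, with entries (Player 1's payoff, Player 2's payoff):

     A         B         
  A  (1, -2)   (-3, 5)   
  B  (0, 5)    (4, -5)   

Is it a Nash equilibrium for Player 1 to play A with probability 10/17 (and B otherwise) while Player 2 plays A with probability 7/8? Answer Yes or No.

Yes

Check Player 2's indifference given Player 1's mix p = 10/17:
  payoff from A = 15/17; payoff from B = 15/17 — equal.
Check Player 1's indifference given Player 2's mix q = 7/8:
  payoff from A = 1/2; payoff from B = 1/2 — equal.
Both players are indifferent, so neither can profitably deviate.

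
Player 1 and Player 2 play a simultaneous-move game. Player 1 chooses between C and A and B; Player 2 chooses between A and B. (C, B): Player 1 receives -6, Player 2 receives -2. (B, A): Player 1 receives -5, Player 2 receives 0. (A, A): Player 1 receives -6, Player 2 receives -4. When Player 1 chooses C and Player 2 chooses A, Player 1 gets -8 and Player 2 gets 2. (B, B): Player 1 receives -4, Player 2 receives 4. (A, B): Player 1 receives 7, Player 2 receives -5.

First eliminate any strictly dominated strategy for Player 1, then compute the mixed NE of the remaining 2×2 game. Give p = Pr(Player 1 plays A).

Player 1's strategy C is strictly dominated by B: -5 > -8 and -4 > -6. Eliminate C.
In a mixed equilibrium Player 2 is indifferent between A and B; this condition fixes p.
  Player 2's expected payoff from A: p·(-4) + (1−p)·0 = -4p
  Player 2's expected payoff from B: p·(-5) + (1−p)·4 = -9p + 4
  -4p = -9p + 4  ⇒  5p = 4  ⇒  p = 4/5.

p = 4/5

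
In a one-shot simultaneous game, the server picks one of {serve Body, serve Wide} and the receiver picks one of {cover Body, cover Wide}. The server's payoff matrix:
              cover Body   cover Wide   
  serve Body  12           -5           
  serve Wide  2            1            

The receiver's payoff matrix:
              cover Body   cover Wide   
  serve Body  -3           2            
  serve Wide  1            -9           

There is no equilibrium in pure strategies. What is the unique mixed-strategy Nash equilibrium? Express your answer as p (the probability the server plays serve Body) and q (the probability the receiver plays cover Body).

p = 2/3, q = 3/8

For the receiver to be willing to mix, the receiver must be indifferent between cover Body and cover Wide, which pins down the server's mix.
  the receiver's payoff from cover Body: p·(-3) + (1−p)·1 = -4p + 1
  the receiver's payoff from cover Wide: p·2 + (1−p)·(-9) = 11p - 9
  -4p + 1 = 11p - 9  ⇒  -15p = -10  ⇒  p = 2/3.
The server's indifference between serve Body and serve Wide determines the receiver's mixing probability q:
  the server's expected payoff from serve Body: q·12 + (1−q)·(-5) = 17q - 5
  the server's expected payoff from serve Wide: q·2 + (1−q)·1 = q + 1
  17q - 5 = q + 1  ⇒  16q = 6  ⇒  q = 3/8.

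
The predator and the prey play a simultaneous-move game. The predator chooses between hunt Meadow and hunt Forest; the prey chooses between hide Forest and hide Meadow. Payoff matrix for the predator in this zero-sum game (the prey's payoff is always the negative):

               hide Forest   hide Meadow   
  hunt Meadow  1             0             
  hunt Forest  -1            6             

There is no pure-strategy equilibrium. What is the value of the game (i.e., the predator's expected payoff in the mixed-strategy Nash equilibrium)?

v = 3/4

For the predator to be willing to mix, the predator must be indifferent between hunt Meadow and hunt Forest, which pins down the prey's mix.
  the predator's expected payoff from hunt Meadow: q·1 + (1−q)·0 = q
  the predator's expected payoff from hunt Forest: q·(-1) + (1−q)·6 = -7q + 6
  q = -7q + 6  ⇒  8q = 6  ⇒  q = 3/4.
The value is the predator's expected payoff against this mix (using hunt Meadow): (3/4)·1 + (1/4)·0 = 3/4.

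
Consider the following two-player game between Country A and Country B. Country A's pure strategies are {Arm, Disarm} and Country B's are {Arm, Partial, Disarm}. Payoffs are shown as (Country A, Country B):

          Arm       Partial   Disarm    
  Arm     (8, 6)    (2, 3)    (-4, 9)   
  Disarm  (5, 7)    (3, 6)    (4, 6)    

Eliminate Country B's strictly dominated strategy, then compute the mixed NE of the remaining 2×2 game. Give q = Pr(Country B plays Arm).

q = 8/11

Country B's strategy Partial is strictly dominated by Arm: 6 > 3 and 7 > 6. Eliminate Partial.
In a mixed equilibrium Country A is indifferent between Arm and Disarm; this condition fixes q.
  Country A's payoff from Arm: q·8 + (1−q)·(-4) = 12q - 4
  Country A's payoff from Disarm: q·5 + (1−q)·4 = q + 4
  12q - 4 = q + 4  ⇒  11q = 8  ⇒  q = 8/11.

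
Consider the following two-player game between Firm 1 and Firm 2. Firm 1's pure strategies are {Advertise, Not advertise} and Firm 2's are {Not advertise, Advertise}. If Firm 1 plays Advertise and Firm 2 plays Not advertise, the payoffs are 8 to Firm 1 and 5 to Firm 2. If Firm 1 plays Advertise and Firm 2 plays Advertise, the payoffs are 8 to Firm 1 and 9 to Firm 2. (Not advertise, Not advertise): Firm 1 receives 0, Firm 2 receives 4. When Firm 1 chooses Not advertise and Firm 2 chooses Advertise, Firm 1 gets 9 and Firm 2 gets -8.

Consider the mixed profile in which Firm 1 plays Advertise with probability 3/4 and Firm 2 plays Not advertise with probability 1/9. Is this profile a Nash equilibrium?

Yes

Check Firm 2's indifference given Firm 1's mix p = 3/4:
  payoff from Not advertise = 19/4; payoff from Advertise = 19/4 — equal.
Check Firm 1's indifference given Firm 2's mix q = 1/9:
  payoff from Advertise = 8; payoff from Not advertise = 8 — equal.
Both players are indifferent, so neither can profitably deviate.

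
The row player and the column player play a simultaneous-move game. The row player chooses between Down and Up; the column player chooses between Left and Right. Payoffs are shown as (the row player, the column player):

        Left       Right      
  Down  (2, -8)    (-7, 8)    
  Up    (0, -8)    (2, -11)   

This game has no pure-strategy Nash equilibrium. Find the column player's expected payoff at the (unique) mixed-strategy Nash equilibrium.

Set the column player's expected payoff from Left equal to that from Right:
  the column player's payoff from Left: p·(-8) + (1−p)·(-8) = -8
  the column player's payoff from Right: p·8 + (1−p)·(-11) = 19p - 11
  -8 = 19p - 11  ⇒  -19p = -3  ⇒  p = 3/19.
At equilibrium the column player is indifferent across columns, so the column player's payoff equals the payoff from Left: (3/19)·(-8) + (16/19)·(-8) = -8.

-8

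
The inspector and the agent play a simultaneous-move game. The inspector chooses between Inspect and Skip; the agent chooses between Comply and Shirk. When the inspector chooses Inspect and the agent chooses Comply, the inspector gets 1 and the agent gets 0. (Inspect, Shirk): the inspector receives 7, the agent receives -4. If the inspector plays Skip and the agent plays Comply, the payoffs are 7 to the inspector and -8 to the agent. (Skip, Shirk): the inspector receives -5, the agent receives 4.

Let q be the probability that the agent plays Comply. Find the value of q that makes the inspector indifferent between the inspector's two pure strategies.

The agent's mix must leave the inspector indifferent between Inspect and Skip.
  the inspector's payoff from Inspect: q·1 + (1−q)·7 = -6q + 7
  the inspector's payoff from Skip: q·7 + (1−q)·(-5) = 12q - 5
  -6q + 7 = 12q - 5  ⇒  -18q = -12  ⇒  q = 2/3.

q = 2/3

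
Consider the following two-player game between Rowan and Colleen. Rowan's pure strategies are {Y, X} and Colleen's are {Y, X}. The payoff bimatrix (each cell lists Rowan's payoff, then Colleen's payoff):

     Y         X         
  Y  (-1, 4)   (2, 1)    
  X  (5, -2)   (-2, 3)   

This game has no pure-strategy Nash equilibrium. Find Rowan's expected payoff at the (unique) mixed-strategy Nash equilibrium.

In a mixed equilibrium Rowan is indifferent between Y and X; this condition fixes q.
  Rowan's payoff to Y: q·(-1) + (1−q)·2 = -3q + 2
  Rowan's payoff to X: q·5 + (1−q)·(-2) = 7q - 2
  -3q + 2 = 7q - 2  ⇒  -10q = -4  ⇒  q = 2/5.
At equilibrium Rowan is indifferent across rows, so Rowan's payoff equals the payoff from Y: (2/5)·(-1) + (3/5)·2 = 4/5.

4/5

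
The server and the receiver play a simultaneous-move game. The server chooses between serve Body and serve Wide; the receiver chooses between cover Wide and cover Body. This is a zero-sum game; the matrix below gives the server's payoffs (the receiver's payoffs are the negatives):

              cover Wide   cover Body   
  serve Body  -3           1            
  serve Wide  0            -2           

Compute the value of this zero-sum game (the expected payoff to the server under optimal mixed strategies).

v = -1

Set the server's expected payoff from serve Body equal to that from serve Wide:
  the server's expected payoff from serve Body: q·(-3) + (1−q)·1 = -4q + 1
  the server's expected payoff from serve Wide: q·0 + (1−q)·(-2) = 2q - 2
  -4q + 1 = 2q - 2  ⇒  -6q = -3  ⇒  q = 1/2.
The value is the server's expected payoff against this mix (using serve Body): (1/2)·(-3) + (1/2)·1 = -1.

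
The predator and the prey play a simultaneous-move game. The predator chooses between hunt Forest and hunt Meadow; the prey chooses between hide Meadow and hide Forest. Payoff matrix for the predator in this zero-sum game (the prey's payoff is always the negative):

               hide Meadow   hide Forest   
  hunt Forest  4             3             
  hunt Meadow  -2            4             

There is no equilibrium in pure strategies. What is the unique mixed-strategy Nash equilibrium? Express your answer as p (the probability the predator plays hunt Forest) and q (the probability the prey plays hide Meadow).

p = 6/7, q = 1/7

The prey's indifference between hide Meadow and hide Forest determines the predator's mixing probability p:
  the prey's payoff from hide Meadow: p·(-4) + (1−p)·2 = -6p + 2
  the prey's payoff from hide Forest: p·(-3) + (1−p)·(-4) = p - 4
  -6p + 2 = p - 4  ⇒  -7p = -6  ⇒  p = 6/7.
For the predator to be willing to mix, the predator must be indifferent between hunt Forest and hunt Meadow, which pins down the prey's mix.
  the predator's payoff to hunt Forest: q·4 + (1−q)·3 = q + 3
  the predator's payoff to hunt Meadow: q·(-2) + (1−q)·4 = -6q + 4
  q + 3 = -6q + 4  ⇒  7q = 1  ⇒  q = 1/7.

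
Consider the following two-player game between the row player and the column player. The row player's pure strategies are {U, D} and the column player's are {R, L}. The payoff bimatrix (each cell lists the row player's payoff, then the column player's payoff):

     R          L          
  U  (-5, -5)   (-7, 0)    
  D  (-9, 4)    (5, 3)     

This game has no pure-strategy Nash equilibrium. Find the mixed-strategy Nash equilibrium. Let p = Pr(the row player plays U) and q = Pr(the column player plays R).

Set the column player's expected payoff from R equal to that from L:
  the column player's expected payoff from R: p·(-5) + (1−p)·4 = -9p + 4
  the column player's expected payoff from L: p·0 + (1−p)·3 = -3p + 3
  -9p + 4 = -3p + 3  ⇒  -6p = -1  ⇒  p = 1/6.
For the row player to be willing to mix, the row player must be indifferent between U and D, which pins down the column player's mix.
  the row player's payoff to U: q·(-5) + (1−q)·(-7) = 2q - 7
  the row player's payoff to D: q·(-9) + (1−q)·5 = -14q + 5
  2q - 7 = -14q + 5  ⇒  16q = 12  ⇒  q = 3/4.

p = 1/6, q = 3/4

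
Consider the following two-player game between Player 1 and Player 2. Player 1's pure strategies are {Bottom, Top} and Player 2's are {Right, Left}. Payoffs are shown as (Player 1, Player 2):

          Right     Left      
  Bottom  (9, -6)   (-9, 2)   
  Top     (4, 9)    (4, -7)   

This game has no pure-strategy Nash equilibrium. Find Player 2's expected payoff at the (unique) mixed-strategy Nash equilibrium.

-1

Set Player 2's expected payoff from Right equal to that from Left:
  Player 2's payoff from Right: p·(-6) + (1−p)·9 = -15p + 9
  Player 2's payoff from Left: p·2 + (1−p)·(-7) = 9p - 7
  -15p + 9 = 9p - 7  ⇒  -24p = -16  ⇒  p = 2/3.
At equilibrium Player 2 is indifferent across columns, so Player 2's payoff equals the payoff from Right: (2/3)·(-6) + (1/3)·9 = -1.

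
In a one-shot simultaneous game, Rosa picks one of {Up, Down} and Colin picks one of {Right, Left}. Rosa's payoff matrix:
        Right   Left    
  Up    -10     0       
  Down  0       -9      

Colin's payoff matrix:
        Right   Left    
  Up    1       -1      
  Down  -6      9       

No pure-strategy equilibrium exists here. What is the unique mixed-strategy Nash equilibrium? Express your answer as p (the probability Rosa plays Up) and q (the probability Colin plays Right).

For Colin to be willing to mix, Colin must be indifferent between Right and Left, which pins down Rosa's mix.
  Colin's expected payoff from Right: p·1 + (1−p)·(-6) = 7p - 6
  Colin's expected payoff from Left: p·(-1) + (1−p)·9 = -10p + 9
  7p - 6 = -10p + 9  ⇒  17p = 15  ⇒  p = 15/17.
Colin's mix must leave Rosa indifferent between Up and Down.
  Rosa's expected payoff from Up: q·(-10) + (1−q)·0 = -10q
  Rosa's expected payoff from Down: q·0 + (1−q)·(-9) = 9q - 9
  -10q = 9q - 9  ⇒  -19q = -9  ⇒  q = 9/19.

p = 15/17, q = 9/19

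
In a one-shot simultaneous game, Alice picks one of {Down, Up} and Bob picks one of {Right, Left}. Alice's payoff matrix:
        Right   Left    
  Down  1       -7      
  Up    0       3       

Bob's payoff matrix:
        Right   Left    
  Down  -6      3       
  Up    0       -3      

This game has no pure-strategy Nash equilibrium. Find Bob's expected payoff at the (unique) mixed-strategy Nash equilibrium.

Alice's mix must leave Bob indifferent between Right and Left.
  Bob's expected payoff from Right: p·(-6) + (1−p)·0 = -6p
  Bob's expected payoff from Left: p·3 + (1−p)·(-3) = 6p - 3
  -6p = 6p - 3  ⇒  -12p = -3  ⇒  p = 1/4.
At equilibrium Bob is indifferent across columns, so Bob's payoff equals the payoff from Right: (1/4)·(-6) + (3/4)·0 = -3/2.

-3/2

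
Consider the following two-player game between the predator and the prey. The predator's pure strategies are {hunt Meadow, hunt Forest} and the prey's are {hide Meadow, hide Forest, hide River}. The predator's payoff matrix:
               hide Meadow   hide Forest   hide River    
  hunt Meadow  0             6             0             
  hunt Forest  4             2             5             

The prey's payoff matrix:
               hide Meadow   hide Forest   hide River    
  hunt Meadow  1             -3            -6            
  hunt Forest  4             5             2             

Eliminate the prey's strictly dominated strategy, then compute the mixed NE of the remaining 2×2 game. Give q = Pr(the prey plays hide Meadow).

The prey's strategy hide River is strictly dominated by hide Forest: -3 > -6 and 5 > 2. Eliminate hide River.
The predator's indifference between hunt Meadow and hunt Forest determines the prey's mixing probability q:
  the predator's payoff to hunt Meadow: q·0 + (1−q)·6 = -6q + 6
  the predator's payoff to hunt Forest: q·4 + (1−q)·2 = 2q + 2
  -6q + 6 = 2q + 2  ⇒  -8q = -4  ⇒  q = 1/2.

q = 1/2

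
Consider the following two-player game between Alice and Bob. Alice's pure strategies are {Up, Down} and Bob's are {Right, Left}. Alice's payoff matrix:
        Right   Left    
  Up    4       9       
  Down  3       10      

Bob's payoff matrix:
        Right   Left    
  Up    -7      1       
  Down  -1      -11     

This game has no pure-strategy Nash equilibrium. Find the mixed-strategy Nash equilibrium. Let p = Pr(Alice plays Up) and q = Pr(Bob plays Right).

p = 5/9, q = 1/2

For Bob to be willing to mix, Bob must be indifferent between Right and Left, which pins down Alice's mix.
  Bob's payoff from Right: p·(-7) + (1−p)·(-1) = -6p - 1
  Bob's payoff from Left: p·1 + (1−p)·(-11) = 12p - 11
  -6p - 1 = 12p - 11  ⇒  -18p = -10  ⇒  p = 5/9.
In a mixed equilibrium Alice is indifferent between Up and Down; this condition fixes q.
  Alice's expected payoff from Up: q·4 + (1−q)·9 = -5q + 9
  Alice's expected payoff from Down: q·3 + (1−q)·10 = -7q + 10
  -5q + 9 = -7q + 10  ⇒  2q = 1  ⇒  q = 1/2.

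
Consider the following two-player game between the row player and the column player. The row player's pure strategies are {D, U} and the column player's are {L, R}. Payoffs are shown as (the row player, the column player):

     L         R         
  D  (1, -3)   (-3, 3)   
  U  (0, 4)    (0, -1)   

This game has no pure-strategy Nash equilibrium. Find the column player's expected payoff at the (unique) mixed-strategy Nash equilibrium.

9/11

Set the column player's expected payoff from L equal to that from R:
  the column player's payoff from L: p·(-3) + (1−p)·4 = -7p + 4
  the column player's payoff from R: p·3 + (1−p)·(-1) = 4p - 1
  -7p + 4 = 4p - 1  ⇒  -11p = -5  ⇒  p = 5/11.
At equilibrium the column player is indifferent across columns, so the column player's payoff equals the payoff from L: (5/11)·(-3) + (6/11)·4 = 9/11.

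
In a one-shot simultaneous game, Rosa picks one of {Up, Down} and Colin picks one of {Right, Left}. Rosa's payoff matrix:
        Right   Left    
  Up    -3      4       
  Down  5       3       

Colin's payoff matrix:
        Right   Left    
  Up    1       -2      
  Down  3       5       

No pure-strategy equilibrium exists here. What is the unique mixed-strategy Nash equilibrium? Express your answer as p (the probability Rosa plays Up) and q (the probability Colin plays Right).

Colin's indifference between Right and Left determines Rosa's mixing probability p:
  Colin's payoff to Right: p·1 + (1−p)·3 = -2p + 3
  Colin's payoff to Left: p·(-2) + (1−p)·5 = -7p + 5
  -2p + 3 = -7p + 5  ⇒  5p = 2  ⇒  p = 2/5.
Colin's mix must leave Rosa indifferent between Up and Down.
  Rosa's expected payoff from Up: q·(-3) + (1−q)·4 = -7q + 4
  Rosa's expected payoff from Down: q·5 + (1−q)·3 = 2q + 3
  -7q + 4 = 2q + 3  ⇒  -9q = -1  ⇒  q = 1/9.

p = 2/5, q = 1/9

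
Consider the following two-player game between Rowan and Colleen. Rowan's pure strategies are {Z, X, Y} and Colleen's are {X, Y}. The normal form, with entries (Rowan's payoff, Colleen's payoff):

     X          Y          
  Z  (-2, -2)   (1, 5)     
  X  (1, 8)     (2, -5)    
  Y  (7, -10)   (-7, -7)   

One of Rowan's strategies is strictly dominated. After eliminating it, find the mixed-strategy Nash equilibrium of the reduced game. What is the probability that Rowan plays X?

p = 3/16

Rowan's strategy Z is strictly dominated by X: 1 > -2 and 2 > 1. Eliminate Z.
Rowan's mix must leave Colleen indifferent between X and Y.
  Colleen's expected payoff from X: p·8 + (1−p)·(-10) = 18p - 10
  Colleen's expected payoff from Y: p·(-5) + (1−p)·(-7) = 2p - 7
  18p - 10 = 2p - 7  ⇒  16p = 3  ⇒  p = 3/16.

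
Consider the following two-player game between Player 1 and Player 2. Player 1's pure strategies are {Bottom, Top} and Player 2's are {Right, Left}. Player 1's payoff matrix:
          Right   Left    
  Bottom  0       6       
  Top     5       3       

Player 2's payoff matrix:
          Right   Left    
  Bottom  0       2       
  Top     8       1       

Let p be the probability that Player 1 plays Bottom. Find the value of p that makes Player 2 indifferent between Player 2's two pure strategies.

Player 2's indifference between Right and Left determines Player 1's mixing probability p:
  Player 2's expected payoff from Right: p·0 + (1−p)·8 = -8p + 8
  Player 2's expected payoff from Left: p·2 + (1−p)·1 = p + 1
  -8p + 8 = p + 1  ⇒  -9p = -7  ⇒  p = 7/9.

p = 7/9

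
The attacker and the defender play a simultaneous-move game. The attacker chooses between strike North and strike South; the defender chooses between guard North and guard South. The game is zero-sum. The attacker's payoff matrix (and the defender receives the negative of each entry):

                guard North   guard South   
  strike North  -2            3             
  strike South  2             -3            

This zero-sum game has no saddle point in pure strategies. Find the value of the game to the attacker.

v = 0

For the attacker to be willing to mix, the attacker must be indifferent between strike North and strike South, which pins down the defender's mix.
  the attacker's payoff from strike North: q·(-2) + (1−q)·3 = -5q + 3
  the attacker's payoff from strike South: q·2 + (1−q)·(-3) = 5q - 3
  -5q + 3 = 5q - 3  ⇒  -10q = -6  ⇒  q = 3/5.
The value is the attacker's expected payoff against this mix (using strike North): (3/5)·(-2) + (2/5)·3 = 0.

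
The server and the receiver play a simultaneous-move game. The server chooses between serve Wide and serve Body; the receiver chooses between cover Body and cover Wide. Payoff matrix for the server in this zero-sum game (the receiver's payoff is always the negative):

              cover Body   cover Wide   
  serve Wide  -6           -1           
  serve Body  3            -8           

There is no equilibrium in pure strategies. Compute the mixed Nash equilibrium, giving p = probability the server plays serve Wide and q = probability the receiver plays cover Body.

In a mixed equilibrium the receiver is indifferent between cover Body and cover Wide; this condition fixes p.
  the receiver's expected payoff from cover Body: p·6 + (1−p)·(-3) = 9p - 3
  the receiver's expected payoff from cover Wide: p·1 + (1−p)·8 = -7p + 8
  9p - 3 = -7p + 8  ⇒  16p = 11  ⇒  p = 11/16.
In a mixed equilibrium the server is indifferent between serve Wide and serve Body; this condition fixes q.
  the server's payoff from serve Wide: q·(-6) + (1−q)·(-1) = -5q - 1
  the server's payoff from serve Body: q·3 + (1−q)·(-8) = 11q - 8
  -5q - 1 = 11q - 8  ⇒  -16q = -7  ⇒  q = 7/16.

p = 11/16, q = 7/16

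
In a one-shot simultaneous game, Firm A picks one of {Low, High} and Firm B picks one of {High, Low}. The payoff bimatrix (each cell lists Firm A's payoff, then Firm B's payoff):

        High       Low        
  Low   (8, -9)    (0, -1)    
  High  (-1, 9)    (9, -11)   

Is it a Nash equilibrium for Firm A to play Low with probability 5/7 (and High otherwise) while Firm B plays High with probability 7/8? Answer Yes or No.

Given Firm B's mix q = 7/8, Firm A's payoff from Low is 7 but from High is 1/4. Firm A strictly prefers Low, so Firm A would not mix.
So the proposed profile is not a Nash equilibrium.

No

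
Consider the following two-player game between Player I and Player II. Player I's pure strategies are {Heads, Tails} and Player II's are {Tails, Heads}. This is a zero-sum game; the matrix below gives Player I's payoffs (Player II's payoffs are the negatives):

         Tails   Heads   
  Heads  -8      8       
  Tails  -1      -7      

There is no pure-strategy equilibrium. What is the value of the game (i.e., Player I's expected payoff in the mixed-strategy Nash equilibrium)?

v = -32/11

Set Player I's expected payoff from Heads equal to that from Tails:
  Player I's payoff to Heads: q·(-8) + (1−q)·8 = -16q + 8
  Player I's payoff to Tails: q·(-1) + (1−q)·(-7) = 6q - 7
  -16q + 8 = 6q - 7  ⇒  -22q = -15  ⇒  q = 15/22.
The value is Player I's expected payoff against this mix (using Heads): (15/22)·(-8) + (7/22)·8 = -32/11.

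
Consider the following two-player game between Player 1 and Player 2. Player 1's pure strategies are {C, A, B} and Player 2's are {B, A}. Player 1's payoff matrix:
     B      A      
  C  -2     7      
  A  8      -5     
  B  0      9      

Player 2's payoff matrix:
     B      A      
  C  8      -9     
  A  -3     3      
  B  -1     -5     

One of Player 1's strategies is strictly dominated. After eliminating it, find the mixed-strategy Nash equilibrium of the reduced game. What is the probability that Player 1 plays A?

p = 2/5

Player 1's strategy C is strictly dominated by B: 0 > -2 and 9 > 7. Eliminate C.
In a mixed equilibrium Player 2 is indifferent between B and A; this condition fixes p.
  Player 2's payoff from B: p·(-3) + (1−p)·(-1) = -2p - 1
  Player 2's payoff from A: p·3 + (1−p)·(-5) = 8p - 5
  -2p - 1 = 8p - 5  ⇒  -10p = -4  ⇒  p = 2/5.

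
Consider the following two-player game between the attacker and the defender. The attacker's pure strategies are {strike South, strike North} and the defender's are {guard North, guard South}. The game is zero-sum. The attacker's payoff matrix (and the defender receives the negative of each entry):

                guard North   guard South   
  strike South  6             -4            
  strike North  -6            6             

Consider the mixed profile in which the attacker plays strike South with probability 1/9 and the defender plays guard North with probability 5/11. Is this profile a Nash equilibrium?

Given the attacker's mix p = 1/9, the defender's payoff from guard North is 14/3 but from guard South is -44/9. The defender strictly prefers guard North, so the defender would not mix.
So the proposed profile is not a Nash equilibrium.

No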